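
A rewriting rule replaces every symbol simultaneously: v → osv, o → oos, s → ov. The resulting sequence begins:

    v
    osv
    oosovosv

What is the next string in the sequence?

oosoosovoososvoosovosv

Apply φ to oosovosv symbol by symbol: o→oos, o→oos, s→ov, o→oos, v→osv, o→oos, s→ov, v→osv; joined: oos oos ov oos osv oos ov osv.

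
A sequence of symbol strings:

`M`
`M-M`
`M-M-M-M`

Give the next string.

Every step duplicates the string with '-' between the halves.
One more doubling of M-M-M-M gives the answer.

M-M-M-M-M-M-M-M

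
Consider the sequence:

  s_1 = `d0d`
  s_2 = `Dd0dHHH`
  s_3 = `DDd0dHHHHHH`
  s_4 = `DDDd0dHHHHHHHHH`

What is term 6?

DDDDDd0dHHHHHHHHHHHHHHH

s(k+1) = D·s(k)·HHH, so each term gains D as a prefix and HHH as a suffix.
From DDDd0dHHHHHHHHH, 2 further steps: DDDd0dHHHHHHHHH → DDDDd0dHHHHHHHHHHHH → (answer).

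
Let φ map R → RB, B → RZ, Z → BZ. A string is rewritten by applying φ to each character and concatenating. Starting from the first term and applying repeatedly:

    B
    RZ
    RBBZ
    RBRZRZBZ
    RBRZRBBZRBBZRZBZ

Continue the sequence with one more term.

Rewriting the 16 symbols of RBRZRBBZRBBZRZBZ one by one yields RB RZ RB BZ RB RZ RZ BZ RB RZ RZ BZ RB BZ RZ BZ; concatenated:

RBRZRBBZRBRZRZBZRBRZRZBZRBBZRZBZ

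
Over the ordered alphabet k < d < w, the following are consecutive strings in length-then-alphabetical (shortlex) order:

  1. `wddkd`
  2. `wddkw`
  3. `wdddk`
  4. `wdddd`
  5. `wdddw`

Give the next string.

Find the rightmost character of wdddw below w, bump it to the next letter, and reset everything to its right to k.

wddwk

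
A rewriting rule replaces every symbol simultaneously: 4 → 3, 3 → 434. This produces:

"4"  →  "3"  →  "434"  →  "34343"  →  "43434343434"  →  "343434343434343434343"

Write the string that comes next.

4343434343434343434343434343434343434343434

Applying the rule to each of the 21 symbols of 343434343434343434343 gives the pieces 434 3 434 3 434 3 434 3 434 3 434 3 434 3 434 3 434 3 434 3 434, which concatenate to the answer.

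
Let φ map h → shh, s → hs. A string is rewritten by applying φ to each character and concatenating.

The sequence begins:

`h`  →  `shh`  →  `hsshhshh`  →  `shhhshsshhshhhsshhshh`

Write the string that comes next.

Rewriting the 21 symbols of shhhshsshhshhhsshhshh one by one yields hs shh shh shh hs shh hs hs shh shh hs shh shh shh hs hs shh shh hs shh shh; concatenated:

hsshhshhshhhsshhhshsshhshhhsshhshhshhhshsshhshhhsshhshh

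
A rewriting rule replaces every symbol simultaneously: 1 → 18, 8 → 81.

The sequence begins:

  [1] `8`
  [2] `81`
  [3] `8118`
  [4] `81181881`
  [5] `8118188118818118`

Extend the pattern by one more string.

Rewriting the 16 symbols of 8118188118818118 one by one yields 81 18 18 81 18 81 81 18 18 81 81 18 81 18 18 81; concatenated:

81181881188181181881811881181881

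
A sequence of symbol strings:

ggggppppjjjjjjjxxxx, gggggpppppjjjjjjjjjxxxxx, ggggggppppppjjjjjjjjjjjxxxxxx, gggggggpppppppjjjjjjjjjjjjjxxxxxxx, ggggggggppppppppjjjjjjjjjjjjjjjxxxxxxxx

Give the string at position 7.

ggggggggggppppppppppjjjjjjjjjjjjjjjjjjjxxxxxxxxxx

Reading off run lengths: g runs 4, 5, 6, 7, 8; p runs 4, 5, 6, 7, 8; j runs 7, 9, 11, 13, 15; x runs 4, 5, 6, 7, 8 — each is linear in n, where the shown terms are n = 3, 4, 5, 6, 7.
At n = 9 the blocks have lengths 10, 10, 19, 10.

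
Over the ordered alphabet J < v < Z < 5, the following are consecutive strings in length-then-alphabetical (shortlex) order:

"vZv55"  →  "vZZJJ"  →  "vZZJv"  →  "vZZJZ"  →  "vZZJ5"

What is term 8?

Stepping forward 3 times from vZZJ5: vZZJ5 → vZZvJ → vZZvv, then the target.

vZZvZ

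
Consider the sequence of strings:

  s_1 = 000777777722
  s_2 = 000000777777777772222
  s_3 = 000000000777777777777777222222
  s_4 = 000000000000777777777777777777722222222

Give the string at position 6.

The n-th term is 3n 0's then 4n+3 7's then 2n 2's (n = 1, 2, …).
Setting n = 6 gives 18, 27, 12 characters in each block.

000000000000000000777777777777777777777777777222222222222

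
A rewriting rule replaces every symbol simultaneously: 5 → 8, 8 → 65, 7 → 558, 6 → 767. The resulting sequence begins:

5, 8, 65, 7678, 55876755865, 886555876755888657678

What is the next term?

Applying the rule to each of the 21 symbols of 886555876755888657678 gives the pieces 65 65 767 8 8 8 65 558 767 558 8 8 65 65 65 767 8 558 767 558 65, which concatenate to the answer.

65657678886555876755888656565767855876755865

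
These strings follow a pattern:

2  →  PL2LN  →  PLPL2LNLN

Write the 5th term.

Every step adds PL to the front and LN to the end of the previous string.
From PLPL2LNLN, 2 further steps: PLPL2LNLN → PLPLPL2LNLNLN → (answer).

PLPLPLPL2LNLNLNLN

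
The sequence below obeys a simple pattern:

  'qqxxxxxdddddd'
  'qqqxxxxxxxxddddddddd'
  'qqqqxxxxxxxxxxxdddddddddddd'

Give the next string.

qqqqqxxxxxxxxxxxxxxddddddddddddddd

The n-th term is n q's then 3n-1 x's then 3n d's, where the shown terms are n = 2, 3, 4.
At n = 5 the blocks have lengths 5, 14, 15.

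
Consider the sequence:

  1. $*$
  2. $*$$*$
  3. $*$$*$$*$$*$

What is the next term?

Every step duplicates the string.
One more doubling of $*$$*$$*$$*$ gives the answer.

$*$$*$$*$$*$$*$$*$$*$$*$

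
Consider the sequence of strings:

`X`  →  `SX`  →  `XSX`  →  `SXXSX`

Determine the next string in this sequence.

XSXSXXSX

From term 3 onward, concatenate the second-to-last term with the last: X·SX = XSX, SX·XSX = SXXSX, …
Continuing: XSX · SXXSX gives term 5.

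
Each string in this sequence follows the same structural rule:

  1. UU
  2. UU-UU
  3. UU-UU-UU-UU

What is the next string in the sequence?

Every step duplicates the string with '-' between the halves.
Doubling UU-UU-UU-UU with '-' between the halves:

UU-UU-UU-UU-UU-UU-UU-UU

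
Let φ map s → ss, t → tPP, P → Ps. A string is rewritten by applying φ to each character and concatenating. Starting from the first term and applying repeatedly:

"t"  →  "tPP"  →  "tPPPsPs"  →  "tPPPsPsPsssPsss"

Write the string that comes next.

tPPPsPsPsssPsssPsssssssPsssssss

φ(tPPPsPsPsssPsss) expands symbol-by-symbol to tPP Ps Ps Ps ss Ps ss Ps ss ss ss Ps ss ss ss; joining the 15 pieces gives the next term.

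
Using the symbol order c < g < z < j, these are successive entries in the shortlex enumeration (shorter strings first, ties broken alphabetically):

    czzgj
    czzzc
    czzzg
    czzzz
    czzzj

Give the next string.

Find the rightmost character of czzzj below j, bump it to the next letter, and reset everything to its right to c.

czzjc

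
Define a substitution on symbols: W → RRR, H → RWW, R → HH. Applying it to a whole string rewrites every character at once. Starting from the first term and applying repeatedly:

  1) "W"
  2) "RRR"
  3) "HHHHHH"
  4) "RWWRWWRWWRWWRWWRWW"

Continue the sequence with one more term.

Applying the rule to each of the 18 symbols of RWWRWWRWWRWWRWWRWW gives the pieces HH RRR RRR HH RRR RRR HH RRR RRR HH RRR RRR HH RRR RRR HH RRR RRR, which concatenate to the answer.

HHRRRRRRHHRRRRRRHHRRRRRRHHRRRRRRHHRRRRRRHHRRRRRR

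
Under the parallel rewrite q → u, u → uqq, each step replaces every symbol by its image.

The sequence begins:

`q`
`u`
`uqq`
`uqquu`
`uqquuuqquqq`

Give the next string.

uqquuuqquqquqquuuqquu

Expanding uqquuuqquqq: u→uqq, q→u, q→u, u→uqq, u→uqq, u→uqq, q→u, q→u, u→uqq, q→u, q→u. Concatenated: uqq u u uqq uqq uqq u u uqq u u.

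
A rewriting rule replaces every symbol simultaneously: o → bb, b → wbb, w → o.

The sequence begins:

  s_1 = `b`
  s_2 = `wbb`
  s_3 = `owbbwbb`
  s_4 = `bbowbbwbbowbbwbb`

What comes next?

Replace each of the 16 characters of bbowbbwbbowbbwbb in place — wbb wbb bb o wbb wbb o wbb wbb bb o wbb wbb o wbb wbb — and concatenate.

wbbwbbbbowbbwbbowbbwbbbbowbbwbbowbbwbb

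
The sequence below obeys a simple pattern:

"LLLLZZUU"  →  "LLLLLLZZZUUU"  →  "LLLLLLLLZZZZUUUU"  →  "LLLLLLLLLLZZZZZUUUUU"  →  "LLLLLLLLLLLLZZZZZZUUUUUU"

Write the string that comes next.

Term n consists of 2n L's, followed by n Z's, followed by n U's, where the shown terms are n = 2, 3, 4, 5, 6.
At n = 7 the blocks have lengths 14, 7, 7.

LLLLLLLLLLLLLLZZZZZZZUUUUUUU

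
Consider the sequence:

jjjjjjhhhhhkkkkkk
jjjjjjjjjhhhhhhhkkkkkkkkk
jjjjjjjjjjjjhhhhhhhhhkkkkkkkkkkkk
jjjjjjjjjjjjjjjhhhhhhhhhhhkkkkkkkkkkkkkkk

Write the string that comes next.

Reading off run lengths: j runs 6, 9, 12, 15; h runs 5, 7, 9, 11; k runs 6, 9, 12, 15 — each is linear in n, where the shown terms are n = 2, 3, 4, 5.
At n = 6 the blocks have lengths 18, 13, 18.

jjjjjjjjjjjjjjjjjjhhhhhhhhhhhhhkkkkkkkkkkkkkkkkkk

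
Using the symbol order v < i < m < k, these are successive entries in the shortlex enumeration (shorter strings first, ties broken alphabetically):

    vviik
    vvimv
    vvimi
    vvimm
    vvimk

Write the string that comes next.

vvikv

Treat vvimk as a base-4 numeral over the given alphabet and add one, carrying through any trailing k's.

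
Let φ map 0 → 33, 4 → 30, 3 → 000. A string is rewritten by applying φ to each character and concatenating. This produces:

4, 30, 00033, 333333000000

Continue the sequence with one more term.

000000000000000000333333333333

Apply φ to 333333000000 symbol by symbol: 3→000, 3→000, 3→000, 3→000, 3→000, 3→000, 0→33, 0→33, 0→33, 0→33, 0→33, 0→33; joined: 000 000 000 000 000 000 33 33 33 33 33 33.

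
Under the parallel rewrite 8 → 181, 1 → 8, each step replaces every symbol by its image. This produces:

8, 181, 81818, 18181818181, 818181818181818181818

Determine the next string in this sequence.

φ(818181818181818181818) expands symbol-by-symbol to 181 8 181 8 181 8 181 8 181 8 181 8 181 8 181 8 181 8 181 8 181; joining the 21 pieces gives the next term.

1818181818181818181818181818181818181818181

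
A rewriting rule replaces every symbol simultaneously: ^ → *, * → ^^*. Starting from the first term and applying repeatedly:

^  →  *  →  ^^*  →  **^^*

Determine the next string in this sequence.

^^*^^***^^*

Expanding **^^*: *→^^*, *→^^*, ^→*, ^→*, *→^^*. Concatenated: ^^* ^^* * * ^^*.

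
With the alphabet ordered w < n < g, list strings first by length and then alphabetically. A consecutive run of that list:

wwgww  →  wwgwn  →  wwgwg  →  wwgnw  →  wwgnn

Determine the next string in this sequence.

wwgng

Find the rightmost character of wwgnn below g, bump it to the next letter, and reset everything to its right to w.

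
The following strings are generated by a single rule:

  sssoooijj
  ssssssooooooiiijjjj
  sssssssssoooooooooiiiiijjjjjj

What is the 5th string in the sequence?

sssssssssssssssoooooooooooooooiiiiiiiiijjjjjjjjjj

Each string has the form s^{3n} o^{3n} i^{2n-1} j^{2n} (n = 1, 2, …).
For term 5, n = 5, so the run lengths are 15, 15, 9, 10.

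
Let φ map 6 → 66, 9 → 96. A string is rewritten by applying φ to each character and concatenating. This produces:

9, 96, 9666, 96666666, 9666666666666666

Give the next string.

φ(9666666666666666) expands symbol-by-symbol to 96 66 66 66 66 66 66 66 66 66 66 66 66 66 66 66; joining the 16 pieces gives the next term.

96666666666666666666666666666666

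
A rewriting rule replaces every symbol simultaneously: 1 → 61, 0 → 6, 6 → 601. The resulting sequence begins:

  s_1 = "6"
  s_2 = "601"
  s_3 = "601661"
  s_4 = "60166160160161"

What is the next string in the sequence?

Applying the rule to each of the 14 symbols of 60166160160161 gives the pieces 601 6 61 601 601 61 601 6 61 601 6 61 601 61, which concatenate to the answer.

6016616016016160166160166160161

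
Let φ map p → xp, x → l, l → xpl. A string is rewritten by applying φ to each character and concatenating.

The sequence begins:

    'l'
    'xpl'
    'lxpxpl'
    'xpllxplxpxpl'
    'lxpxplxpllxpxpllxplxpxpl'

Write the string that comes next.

Applying the rule to each of the 24 symbols of lxpxplxpllxpxpllxplxpxpl gives the pieces xpl l xp l xp xpl l xp xpl xpl l xp l xp xpl xpl l xp xpl l xp l xp xpl, which concatenate to the answer.

xpllxplxpxpllxpxplxpllxplxpxplxpllxpxpllxplxpxpl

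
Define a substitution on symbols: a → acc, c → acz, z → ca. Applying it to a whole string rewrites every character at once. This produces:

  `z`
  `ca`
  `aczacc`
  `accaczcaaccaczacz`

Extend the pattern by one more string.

accaczaczaccaczcaaczaccaccaczaczaccaczcaaccaczca

Applying the rule to each of the 17 symbols of accaczcaaccaczacz gives the pieces acc acz acz acc acz ca acz acc acc acz acz acc acz ca acc acz ca, which concatenate to the answer.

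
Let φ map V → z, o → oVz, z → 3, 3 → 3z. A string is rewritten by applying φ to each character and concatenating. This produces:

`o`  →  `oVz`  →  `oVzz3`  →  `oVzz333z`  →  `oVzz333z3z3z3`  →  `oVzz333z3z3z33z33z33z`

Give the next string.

Applying the rule to each of the 21 symbols of oVzz333z3z3z33z33z33z gives the pieces oVz z 3 3 3z 3z 3z 3 3z 3 3z 3 3z 3z 3 3z 3z 3 3z 3z 3, which concatenate to the answer.

oVzz333z3z3z33z33z33z3z33z3z33z3z3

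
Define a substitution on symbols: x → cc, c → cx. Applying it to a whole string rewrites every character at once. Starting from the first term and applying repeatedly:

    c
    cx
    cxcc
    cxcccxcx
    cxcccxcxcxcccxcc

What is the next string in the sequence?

Replace each of the 16 characters of cxcccxcxcxcccxcc in place — cx cc cx cx cx cc cx cc cx cc cx cx cx cc cx cx — and concatenate.

cxcccxcxcxcccxcccxcccxcxcxcccxcx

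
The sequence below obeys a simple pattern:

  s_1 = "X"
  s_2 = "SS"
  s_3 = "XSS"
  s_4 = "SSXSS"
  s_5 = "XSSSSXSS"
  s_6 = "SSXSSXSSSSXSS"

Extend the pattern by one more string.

Each term (from the third on) is the two preceding terms concatenated in order: term 3 = X·SS = XSS.
The next term joins XSSSSXSS and SSXSSXSSSSXSS.

XSSSSXSSSSXSSXSSSSXSS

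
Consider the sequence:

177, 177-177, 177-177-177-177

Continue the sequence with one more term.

Each string is two copies of the previous one joined by '-'.
One more doubling of 177-177-177-177 gives the answer.

177-177-177-177-177-177-177-177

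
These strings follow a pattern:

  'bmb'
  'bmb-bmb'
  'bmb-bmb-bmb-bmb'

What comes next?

bmb-bmb-bmb-bmb-bmb-bmb-bmb-bmb

Each string is two copies of the previous one joined by '-'.
One more doubling of bmb-bmb-bmb-bmb gives the answer.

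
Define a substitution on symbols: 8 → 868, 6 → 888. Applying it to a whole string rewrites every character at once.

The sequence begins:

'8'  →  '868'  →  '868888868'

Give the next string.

Apply φ to 868888868 symbol by symbol: 8→868, 6→888, 8→868, 8→868, 8→868, 8→868, 8→868, 6→888, 8→868; joined: 868 888 868 868 868 868 868 888 868.

868888868868868868868888868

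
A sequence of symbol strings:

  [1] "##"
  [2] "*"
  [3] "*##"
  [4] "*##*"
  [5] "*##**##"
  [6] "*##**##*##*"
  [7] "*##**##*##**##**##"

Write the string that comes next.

*##**##*##**##**##*##**##*##*

This is a Fibonacci-style word recurrence s(k) = s(k−1)·s(k−2): e.g. *·## = *##.
Continuing: *##**##*##**##**## · *##**##*##* gives term 8.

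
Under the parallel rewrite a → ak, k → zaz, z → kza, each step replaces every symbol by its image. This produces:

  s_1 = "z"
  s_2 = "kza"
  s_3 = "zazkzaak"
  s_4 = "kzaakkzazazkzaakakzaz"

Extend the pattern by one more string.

zazkzaakakzazzazkzaakkzaakkzazazkzaakakzazakzazkzaakkza

Replace each of the 21 characters of kzaakkzazazkzaakakzaz in place — zaz kza ak ak zaz zaz kza ak kza ak kza zaz kza ak ak zaz ak zaz kza ak kza — and concatenate.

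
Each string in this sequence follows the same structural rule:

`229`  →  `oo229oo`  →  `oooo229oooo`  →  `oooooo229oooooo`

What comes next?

Each term wraps the previous one in oo on the left and oo on the right.
Applying this once more to oooooo229oooooo:

oooooooo229oooooooo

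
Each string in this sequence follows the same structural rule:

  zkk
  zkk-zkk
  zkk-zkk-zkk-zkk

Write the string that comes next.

zkk-zkk-zkk-zkk-zkk-zkk-zkk-zkk

s(k+1) = s(k)·-·s(k) — each term doubles the last with '-' between the halves.
So the next term is two copies of zkk-zkk-zkk-zkk with '-' between the halves.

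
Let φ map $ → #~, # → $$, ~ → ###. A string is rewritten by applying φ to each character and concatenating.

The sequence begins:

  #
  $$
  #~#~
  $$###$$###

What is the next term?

#~#~$$$$$$#~#~$$$$$$

Rewriting each symbol of $$###$$###: $→#~, $→#~, #→$$, #→$$, #→$$, $→#~, $→#~, #→$$, #→$$, #→$$, which concatenates to #~ #~ $$ $$ $$ #~ #~ $$ $$ $$.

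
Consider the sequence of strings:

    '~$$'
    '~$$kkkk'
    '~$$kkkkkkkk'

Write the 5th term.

~$$kkkkkkkkkkkkkkkk

Every step adds kkkk to the end: s(k+1) = s(k)·kkkk.
From ~$$kkkkkkkk, 2 further steps: ~$$kkkkkkkk → ~$$kkkkkkkkkkkk → (answer).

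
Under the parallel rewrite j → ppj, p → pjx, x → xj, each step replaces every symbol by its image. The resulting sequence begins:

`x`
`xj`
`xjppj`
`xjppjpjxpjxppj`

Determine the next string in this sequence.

xjppjpjxpjxppjpjxppjxjpjxppjxjpjxpjxppj

Applying the rule to each of the 14 symbols of xjppjpjxpjxppj gives the pieces xj ppj pjx pjx ppj pjx ppj xj pjx ppj xj pjx pjx ppj, which concatenate to the answer.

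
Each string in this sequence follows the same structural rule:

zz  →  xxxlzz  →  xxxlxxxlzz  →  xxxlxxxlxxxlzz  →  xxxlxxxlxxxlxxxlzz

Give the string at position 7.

xxxlxxxlxxxlxxxlxxxlxxxlzz

The strings grow by a fixed prefix xxxl each time.
From xxxlxxxlxxxlxxxlzz, 2 further steps: xxxlxxxlxxxlxxxlzz → xxxlxxxlxxxlxxxlxxxlzz → (answer).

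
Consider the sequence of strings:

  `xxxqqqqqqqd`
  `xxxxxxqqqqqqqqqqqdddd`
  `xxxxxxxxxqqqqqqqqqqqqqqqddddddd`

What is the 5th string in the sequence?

xxxxxxxxxxxxxxxqqqqqqqqqqqqqqqqqqqqqqqddddddddddddd

The n-th term is 3n x's then 4n+3 q's then 3n-2 d's (n = 1, 2, …).
At n = 5 the blocks have lengths 15, 23, 13.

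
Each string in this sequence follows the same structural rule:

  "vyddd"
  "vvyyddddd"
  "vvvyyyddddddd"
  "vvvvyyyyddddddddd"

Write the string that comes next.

Term n consists of n v's, followed by n y's, followed by 2n+1 d's (n = 1, 2, …).
For the next term, n = 5, so the run lengths are 5, 5, 11.

vvvvvyyyyyddddddddddd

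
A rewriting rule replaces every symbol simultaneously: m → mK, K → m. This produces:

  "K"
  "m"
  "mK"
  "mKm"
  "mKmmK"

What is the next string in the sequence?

Expanding mKmmK: m→mK, K→m, m→mK, m→mK, K→m. Concatenated: mK m mK mK m.

mKmmKmKm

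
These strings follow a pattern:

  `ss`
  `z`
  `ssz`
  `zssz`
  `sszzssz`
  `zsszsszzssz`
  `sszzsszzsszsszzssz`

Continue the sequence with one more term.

zsszsszzsszsszzsszzsszsszzssz

From term 3 onward, concatenate the second-to-last term with the last: ss·z = ssz, z·ssz = zssz, …
The next term joins zsszsszzssz and sszzsszzsszsszzssz.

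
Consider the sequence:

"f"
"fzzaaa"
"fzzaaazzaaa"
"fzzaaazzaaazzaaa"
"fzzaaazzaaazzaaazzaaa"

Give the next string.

The strings grow by a fixed suffix zzaaa each time.
Applying this once more to fzzaaazzaaazzaaazzaaa:

fzzaaazzaaazzaaazzaaazzaaa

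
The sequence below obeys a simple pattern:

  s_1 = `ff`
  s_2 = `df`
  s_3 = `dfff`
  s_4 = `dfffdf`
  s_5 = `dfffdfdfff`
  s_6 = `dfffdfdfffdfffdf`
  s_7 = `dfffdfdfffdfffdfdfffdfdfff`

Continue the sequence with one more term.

From term 3 onward, concatenate the last term with the second-to-last: df·ff = dfff, dfff·df = dfffdf, …
So term 8 is dfffdfdfffdfffdfdfffdfdfff·dfffdfdfffdfffdf.

dfffdfdfffdfffdfdfffdfdfffdfffdfdfffdfffdf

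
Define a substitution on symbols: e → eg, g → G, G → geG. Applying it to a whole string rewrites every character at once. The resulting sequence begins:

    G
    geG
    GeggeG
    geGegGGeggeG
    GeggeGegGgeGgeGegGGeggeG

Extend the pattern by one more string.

Replace each of the 24 characters of GeggeGegGgeGgeGegGGeggeG in place — geG eg G G eg geG eg G geG G eg geG G eg geG eg G geG geG eg G G eg geG — and concatenate.

geGegGGeggeGegGgeGGeggeGGeggeGegGgeGgeGegGGeggeG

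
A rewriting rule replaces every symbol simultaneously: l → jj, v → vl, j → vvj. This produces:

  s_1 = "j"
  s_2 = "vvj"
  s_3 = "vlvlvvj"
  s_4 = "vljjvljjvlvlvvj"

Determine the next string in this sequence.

φ(vljjvljjvlvlvvj) expands symbol-by-symbol to vl jj vvj vvj vl jj vvj vvj vl jj vl jj vl vl vvj; joining the 15 pieces gives the next term.

vljjvvjvvjvljjvvjvvjvljjvljjvlvlvvj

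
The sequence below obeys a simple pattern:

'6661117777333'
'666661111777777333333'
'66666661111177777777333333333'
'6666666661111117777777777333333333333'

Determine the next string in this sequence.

666666666661111111777777777777333333333333333

The n-th term is 2n+1 6's then n+2 1's then 2n+2 7's then 3n 3's (n = 1, 2, …).
At n = 5 the blocks have lengths 11, 7, 12, 15.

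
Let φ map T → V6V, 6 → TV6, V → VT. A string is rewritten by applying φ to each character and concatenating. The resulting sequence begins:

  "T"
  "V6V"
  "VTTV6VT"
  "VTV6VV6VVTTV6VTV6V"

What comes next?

φ(VTV6VV6VVTTV6VTV6V) expands symbol-by-symbol to VT V6V VT TV6 VT VT TV6 VT VT V6V V6V VT TV6 VT V6V VT TV6 VT; joining the 18 pieces gives the next term.

VTV6VVTTV6VTVTTV6VTVTV6VV6VVTTV6VTV6VVTTV6VT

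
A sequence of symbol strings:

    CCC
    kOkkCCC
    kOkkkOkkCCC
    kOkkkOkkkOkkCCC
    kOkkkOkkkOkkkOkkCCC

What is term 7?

Every step adds kOkk at the front: s(k+1) = kOkk·s(k).
From kOkkkOkkkOkkkOkkCCC, 2 further steps: kOkkkOkkkOkkkOkkCCC → kOkkkOkkkOkkkOkkkOkkCCC → (answer).

kOkkkOkkkOkkkOkkkOkkkOkkCCC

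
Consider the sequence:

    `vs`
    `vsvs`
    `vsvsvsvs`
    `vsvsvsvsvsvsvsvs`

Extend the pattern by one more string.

Each string is two copies of the previous one concatenated.
Doubling vsvsvsvsvsvsvsvs:

vsvsvsvsvsvsvsvsvsvsvsvsvsvsvsvs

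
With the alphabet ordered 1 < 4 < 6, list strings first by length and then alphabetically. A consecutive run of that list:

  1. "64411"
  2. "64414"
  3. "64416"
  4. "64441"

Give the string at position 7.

64461

Continuing the enumeration 3 steps past 64441: 64441 → 64444 → 64446 → (answer).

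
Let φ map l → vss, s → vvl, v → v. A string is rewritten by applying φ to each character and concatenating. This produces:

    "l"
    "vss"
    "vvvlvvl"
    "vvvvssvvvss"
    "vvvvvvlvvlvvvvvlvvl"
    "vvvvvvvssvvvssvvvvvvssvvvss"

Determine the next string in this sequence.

Rewriting the 27 symbols of vvvvvvvssvvvssvvvvvvssvvvss one by one yields v v v v v v v vvl vvl v v v vvl vvl v v v v v v vvl vvl v v v vvl vvl; concatenated:

vvvvvvvvvlvvlvvvvvlvvlvvvvvvvvlvvlvvvvvlvvl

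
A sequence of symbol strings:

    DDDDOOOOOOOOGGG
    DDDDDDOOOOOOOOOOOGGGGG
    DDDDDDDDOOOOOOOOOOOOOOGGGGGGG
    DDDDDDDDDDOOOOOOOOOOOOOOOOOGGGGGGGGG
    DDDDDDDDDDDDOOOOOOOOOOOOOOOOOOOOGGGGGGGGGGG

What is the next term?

Term n consists of 2n D's, followed by 3n+2 O's, followed by 2n-1 G's, where the shown terms are n = 2, 3, 4, 5, 6.
For the next term, n = 7, so the run lengths are 14, 23, 13.

DDDDDDDDDDDDDDOOOOOOOOOOOOOOOOOOOOOOOGGGGGGGGGGGGG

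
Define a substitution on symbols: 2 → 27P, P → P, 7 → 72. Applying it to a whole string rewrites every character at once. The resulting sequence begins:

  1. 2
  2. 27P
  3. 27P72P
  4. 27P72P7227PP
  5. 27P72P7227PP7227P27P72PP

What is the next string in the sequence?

27P72P7227PP7227P27P72PP7227P27P72P27P72P7227PPP

Applying the rule to each of the 24 symbols of 27P72P7227PP7227P27P72PP gives the pieces 27P 72 P 72 27P P 72 27P 27P 72 P P 72 27P 27P 72 P 27P 72 P 72 27P P P, which concatenate to the answer.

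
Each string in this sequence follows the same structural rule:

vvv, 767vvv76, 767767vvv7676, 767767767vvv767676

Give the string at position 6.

s(k+1) = 767·s(k)·76, so each term gains 767 as a prefix and 76 as a suffix.
From 767767767vvv767676, 2 further steps: 767767767vvv767676 → 767767767767vvv76767676 → (answer).

767767767767767vvv7676767676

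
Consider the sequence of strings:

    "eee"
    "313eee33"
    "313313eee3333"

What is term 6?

Every step adds 313 to the front and 33 to the end of the previous string.
From 313313eee3333, 3 further steps: 313313eee3333 → 313313313eee333333 → 313313313313eee33333333 → (answer).

313313313313313eee3333333333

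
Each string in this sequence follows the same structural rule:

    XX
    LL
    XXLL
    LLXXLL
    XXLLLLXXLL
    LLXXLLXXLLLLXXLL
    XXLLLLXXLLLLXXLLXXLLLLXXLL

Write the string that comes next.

Each term (from the third on) is the two preceding terms concatenated in order: term 3 = XX·LL = XXLL.
The next term joins LLXXLLXXLLLLXXLL and XXLLLLXXLLLLXXLLXXLLLLXXLL.

LLXXLLXXLLLLXXLLXXLLLLXXLLLLXXLLXXLLLLXXLL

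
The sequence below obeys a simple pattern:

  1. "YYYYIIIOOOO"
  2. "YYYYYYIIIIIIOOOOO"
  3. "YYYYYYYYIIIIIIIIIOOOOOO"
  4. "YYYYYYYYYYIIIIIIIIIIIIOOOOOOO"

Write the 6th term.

Term n consists of 2n+2 Y's, followed by 3n I's, followed by n+3 O's (n = 1, 2, …).
For term 6, n = 6, so the run lengths are 14, 18, 9.

YYYYYYYYYYYYYYIIIIIIIIIIIIIIIIIIOOOOOOOOO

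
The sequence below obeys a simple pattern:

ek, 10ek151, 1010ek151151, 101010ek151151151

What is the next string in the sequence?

Every step adds 10 to the front and 151 to the end of the previous string.
So the next term is 10·101010ek151151151·151.

10101010ek151151151151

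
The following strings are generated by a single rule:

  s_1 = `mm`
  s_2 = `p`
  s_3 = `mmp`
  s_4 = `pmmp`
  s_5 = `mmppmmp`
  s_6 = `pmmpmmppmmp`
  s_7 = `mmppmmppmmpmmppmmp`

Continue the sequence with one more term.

pmmpmmppmmpmmppmmppmmpmmppmmp

Each term (from the third on) is the two preceding terms concatenated in order: term 3 = mm·p = mmp.
The next term joins pmmpmmppmmp and mmppmmppmmpmmppmmp.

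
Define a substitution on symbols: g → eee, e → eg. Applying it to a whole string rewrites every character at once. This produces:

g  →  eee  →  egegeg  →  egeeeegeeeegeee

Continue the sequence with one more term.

Rewriting the 15 symbols of egeeeegeeeegeee one by one yields eg eee eg eg eg eg eee eg eg eg eg eee eg eg eg; concatenated:

egeeeegegegegeeeegegegegeeeegegeg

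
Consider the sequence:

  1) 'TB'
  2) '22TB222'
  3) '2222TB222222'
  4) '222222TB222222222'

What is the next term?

Each term wraps the previous one in 22 on the left and 222 on the right.
Applying this once more to 222222TB222222222:

22222222TB222222222222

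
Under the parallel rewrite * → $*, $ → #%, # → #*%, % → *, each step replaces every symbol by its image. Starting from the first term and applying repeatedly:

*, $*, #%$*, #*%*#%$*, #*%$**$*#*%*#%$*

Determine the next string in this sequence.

#*%$**#%$*$*#%$*#*%$**$*#*%*#%$*

φ(#*%$**$*#*%*#%$*) expands symbol-by-symbol to #*% $* * #% $* $* #% $* #*% $* * $* #*% * #% $*; joining the 16 pieces gives the next term.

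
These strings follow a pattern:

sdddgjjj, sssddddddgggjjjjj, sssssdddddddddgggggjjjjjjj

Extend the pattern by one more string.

sssssssddddddddddddgggggggjjjjjjjjj

Term n consists of 2n-1 s's, followed by 3n d's, followed by 2n-1 g's, followed by 2n+1 j's (n = 1, 2, …).
At n = 4 the blocks have lengths 7, 12, 7, 9.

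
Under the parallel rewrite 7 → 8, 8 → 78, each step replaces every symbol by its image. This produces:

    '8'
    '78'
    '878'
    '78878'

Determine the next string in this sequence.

Expanding 78878: 7→8, 8→78, 8→78, 7→8, 8→78. Concatenated: 8 78 78 8 78.

87878878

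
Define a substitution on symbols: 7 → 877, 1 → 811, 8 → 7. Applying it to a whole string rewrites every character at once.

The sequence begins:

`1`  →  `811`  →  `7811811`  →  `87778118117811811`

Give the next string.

Rewriting the 17 symbols of 87778118117811811 one by one yields 7 877 877 877 7 811 811 7 811 811 877 7 811 811 7 811 811; concatenated:

78778778777811811781181187778118117811811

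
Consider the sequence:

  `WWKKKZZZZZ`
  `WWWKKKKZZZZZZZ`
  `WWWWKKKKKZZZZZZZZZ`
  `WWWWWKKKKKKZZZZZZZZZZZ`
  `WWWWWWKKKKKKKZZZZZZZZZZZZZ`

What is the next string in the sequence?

WWWWWWWKKKKKKKKZZZZZZZZZZZZZZZ

Reading off run lengths: W runs 2, 3, 4, 5, 6; K runs 3, 4, 5, 6, 7; Z runs 5, 7, 9, 11, 13 — each is linear in n, where the shown terms are n = 2, 3, 4, 5, 6.
For the next term, n = 7, so the run lengths are 7, 8, 15.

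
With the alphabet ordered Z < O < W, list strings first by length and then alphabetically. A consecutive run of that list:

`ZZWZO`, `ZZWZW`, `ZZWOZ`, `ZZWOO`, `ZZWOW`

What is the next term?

Treat ZZWOW as a base-3 numeral over the given alphabet and add one, carrying through any trailing W's.

ZZWWZ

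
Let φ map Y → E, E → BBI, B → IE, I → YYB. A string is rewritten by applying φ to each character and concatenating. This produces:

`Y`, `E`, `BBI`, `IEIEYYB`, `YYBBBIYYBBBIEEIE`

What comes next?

φ(YYBBBIYYBBBIEEIE) expands symbol-by-symbol to E E IE IE IE YYB E E IE IE IE YYB BBI BBI YYB BBI; joining the 16 pieces gives the next term.

EEIEIEIEYYBEEIEIEIEYYBBBIBBIYYBBBI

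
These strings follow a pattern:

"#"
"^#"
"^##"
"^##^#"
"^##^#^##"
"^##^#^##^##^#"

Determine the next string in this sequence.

^##^#^##^##^#^##^#^##

From term 3 onward, concatenate the last term with the second-to-last: ^#·# = ^##, ^##·^# = ^##^#, …
The next term joins ^##^#^##^##^# and ^##^#^##.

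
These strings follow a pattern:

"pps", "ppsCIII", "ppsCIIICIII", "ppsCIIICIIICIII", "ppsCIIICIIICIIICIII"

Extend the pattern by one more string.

ppsCIIICIIICIIICIIICIII

The strings grow by a fixed suffix CIII each time.
So the next term is ppsCIIICIIICIIICIII·CIII.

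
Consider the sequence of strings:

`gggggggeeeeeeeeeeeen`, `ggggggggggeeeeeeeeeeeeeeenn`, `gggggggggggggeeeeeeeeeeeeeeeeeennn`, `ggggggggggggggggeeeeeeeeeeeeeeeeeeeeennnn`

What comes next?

Reading off run lengths: g runs 7, 10, 13, 16; e runs 12, 15, 18, 21; n runs 1, 2, 3, 4 — each is linear in n, where the shown terms are n = 3, 4, 5, 6.
Setting n = 7 gives 19, 24, 5 characters in each block.

gggggggggggggggggggeeeeeeeeeeeeeeeeeeeeeeeennnnn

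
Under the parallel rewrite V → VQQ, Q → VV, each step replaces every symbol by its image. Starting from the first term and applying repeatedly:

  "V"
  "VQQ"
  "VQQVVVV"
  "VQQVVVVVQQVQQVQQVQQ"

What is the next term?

VQQVVVVVQQVQQVQQVQQVQQVVVVVQQVVVVVQQVVVVVQQVVVV

φ(VQQVVVVVQQVQQVQQVQQ) expands symbol-by-symbol to VQQ VV VV VQQ VQQ VQQ VQQ VQQ VV VV VQQ VV VV VQQ VV VV VQQ VV VV; joining the 19 pieces gives the next term.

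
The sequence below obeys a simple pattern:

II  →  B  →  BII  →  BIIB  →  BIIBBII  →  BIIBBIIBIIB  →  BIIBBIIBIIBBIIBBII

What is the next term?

This is a Fibonacci-style word recurrence s(k) = s(k−1)·s(k−2): e.g. B·II = BII.
So term 8 is BIIBBIIBIIBBIIBBII·BIIBBIIBIIB.

BIIBBIIBIIBBIIBBIIBIIBBIIBIIB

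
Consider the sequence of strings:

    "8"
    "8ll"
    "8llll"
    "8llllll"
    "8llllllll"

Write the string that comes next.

8llllllllll

The strings grow by a fixed suffix ll each time.
So the next term is 8llllllll·ll.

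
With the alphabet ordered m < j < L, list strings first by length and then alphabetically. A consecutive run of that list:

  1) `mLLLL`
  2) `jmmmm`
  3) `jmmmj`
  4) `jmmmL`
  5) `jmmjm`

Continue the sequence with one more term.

jmmjj

Treat jmmjm as a base-3 numeral over the given alphabet and add one, carrying through any trailing L's.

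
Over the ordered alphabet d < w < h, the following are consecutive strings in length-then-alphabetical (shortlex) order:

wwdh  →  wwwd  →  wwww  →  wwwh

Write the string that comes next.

wwhd

Find the rightmost character of wwwh below h, bump it to the next letter, and reset everything to its right to d.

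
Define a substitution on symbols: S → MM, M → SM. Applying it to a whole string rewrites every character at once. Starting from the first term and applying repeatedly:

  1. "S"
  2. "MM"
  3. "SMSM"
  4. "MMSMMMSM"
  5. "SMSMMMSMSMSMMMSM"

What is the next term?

MMSMMMSMSMSMMMSMMMSMMMSMSMSMMMSM

Applying the rule to each of the 16 symbols of SMSMMMSMSMSMMMSM gives the pieces MM SM MM SM SM SM MM SM MM SM MM SM SM SM MM SM, which concatenate to the answer.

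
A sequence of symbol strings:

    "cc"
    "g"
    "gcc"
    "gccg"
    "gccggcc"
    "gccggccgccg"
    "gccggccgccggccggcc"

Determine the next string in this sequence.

gccggccgccggccggccgccggccgccg

Each term (from the third on) is the previous term followed by the one before it: term 3 = g·cc = gcc.
The next term joins gccggccgccggccggcc and gccggccgccg.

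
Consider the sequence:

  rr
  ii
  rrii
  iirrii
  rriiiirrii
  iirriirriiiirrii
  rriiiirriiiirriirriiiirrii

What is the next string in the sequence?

iirriirriiiirriirriiiirriiiirriirriiiirrii

This is a Fibonacci-style word recurrence s(k) = s(k−2)·s(k−1): e.g. rr·ii = rrii.
So term 8 is iirriirriiiirrii·rriiiirriiiirriirriiiirrii.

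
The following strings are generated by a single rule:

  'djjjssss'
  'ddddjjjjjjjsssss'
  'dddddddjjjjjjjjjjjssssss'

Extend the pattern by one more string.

ddddddddddjjjjjjjjjjjjjjjsssssss

The n-th term is 3n-2 d's then 4n-1 j's then n+3 s's (n = 1, 2, …).
For the next term, n = 4, so the run lengths are 10, 15, 7.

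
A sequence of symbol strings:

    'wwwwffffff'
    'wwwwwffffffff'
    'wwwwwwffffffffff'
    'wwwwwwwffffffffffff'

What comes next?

wwwwwwwwffffffffffffff

Term n consists of n+1 w's, followed by 2n f's, where the shown terms are n = 3, 4, 5, 6.
For the next term, n = 7, so the run lengths are 8, 14.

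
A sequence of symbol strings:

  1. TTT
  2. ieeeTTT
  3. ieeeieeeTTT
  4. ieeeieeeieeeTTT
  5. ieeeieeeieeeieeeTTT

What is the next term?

Each term is the previous one with ieee prepended.
So the next term is ieee·ieeeieeeieeeieeeTTT.

ieeeieeeieeeieeeieeeTTT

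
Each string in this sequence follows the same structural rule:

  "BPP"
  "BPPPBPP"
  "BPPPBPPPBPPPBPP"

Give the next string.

BPPPBPPPBPPPBPPPBPPPBPPPBPPPBPP

Every step duplicates the string with 'P' between the halves.
One more doubling of BPPPBPPPBPPPBPP gives the answer.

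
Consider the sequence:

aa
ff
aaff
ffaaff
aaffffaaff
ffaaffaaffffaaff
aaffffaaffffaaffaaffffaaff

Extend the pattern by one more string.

This is a Fibonacci-style word recurrence s(k) = s(k−2)·s(k−1): e.g. aa·ff = aaff.
So term 8 is ffaaffaaffffaaff·aaffffaaffffaaffaaffffaaff.

ffaaffaaffffaaffaaffffaaffffaaffaaffffaaff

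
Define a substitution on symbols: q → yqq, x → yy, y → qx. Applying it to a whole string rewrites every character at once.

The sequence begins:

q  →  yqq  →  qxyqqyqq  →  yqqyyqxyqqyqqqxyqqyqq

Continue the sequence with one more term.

qxyqqyqqqxqxyqqyyqxyqqyqqqxyqqyqqyqqyyqxyqqyqqqxyqqyqq

φ(yqqyyqxyqqyqqqxyqqyqq) expands symbol-by-symbol to qx yqq yqq qx qx yqq yy qx yqq yqq qx yqq yqq yqq yy qx yqq yqq qx yqq yqq; joining the 21 pieces gives the next term.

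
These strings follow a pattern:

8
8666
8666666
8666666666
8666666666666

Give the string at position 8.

The strings grow by a fixed suffix 666 each time.
From 8666666666666, 3 further steps: 8666666666666 → 8666666666666666 → 8666666666666666666 → (answer).

8666666666666666666666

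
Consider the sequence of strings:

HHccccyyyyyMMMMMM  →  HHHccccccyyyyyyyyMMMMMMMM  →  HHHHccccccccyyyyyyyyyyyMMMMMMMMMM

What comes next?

HHHHHccccccccccyyyyyyyyyyyyyyMMMMMMMMMMMM

Reading off run lengths: H runs 2, 3, 4; c runs 4, 6, 8; y runs 5, 8, 11; M runs 6, 8, 10 — each is linear in n, where the shown terms are n = 2, 3, 4.
For the next term, n = 5, so the run lengths are 5, 10, 14, 12.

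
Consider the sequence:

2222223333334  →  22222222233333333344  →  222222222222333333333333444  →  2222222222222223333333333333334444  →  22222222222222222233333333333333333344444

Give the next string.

222222222222222222222333333333333333333333444444

Each string has the form 2^{3n+3} 3^{3n+3} 4^{n} (n = 1, 2, …).
At n = 6 the blocks have lengths 21, 21, 6.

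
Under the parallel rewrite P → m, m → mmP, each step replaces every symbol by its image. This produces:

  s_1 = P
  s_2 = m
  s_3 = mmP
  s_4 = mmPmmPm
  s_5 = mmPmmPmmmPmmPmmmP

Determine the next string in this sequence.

Rewriting the 17 symbols of mmPmmPmmmPmmPmmmP one by one yields mmP mmP m mmP mmP m mmP mmP mmP m mmP mmP m mmP mmP mmP m; concatenated:

mmPmmPmmmPmmPmmmPmmPmmPmmmPmmPmmmPmmPmmPm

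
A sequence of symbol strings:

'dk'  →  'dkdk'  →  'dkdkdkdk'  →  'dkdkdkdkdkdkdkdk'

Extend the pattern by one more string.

Each string is two copies of the previous one concatenated.
So the next term is two copies of dkdkdkdkdkdkdkdk.

dkdkdkdkdkdkdkdkdkdkdkdkdkdkdkdk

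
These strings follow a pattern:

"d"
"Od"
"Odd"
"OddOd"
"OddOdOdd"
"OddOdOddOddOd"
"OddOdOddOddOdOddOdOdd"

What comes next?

This is a Fibonacci-style word recurrence s(k) = s(k−1)·s(k−2): e.g. Od·d = Odd.
Continuing: OddOdOddOddOdOddOdOdd · OddOdOddOddOd gives term 8.

OddOdOddOddOdOddOdOddOddOdOddOddOd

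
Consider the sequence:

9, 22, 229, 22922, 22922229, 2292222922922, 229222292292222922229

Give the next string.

2292222922922229222292292222922922

Each term (from the third on) is the previous term followed by the one before it: term 3 = 22·9 = 229.
The next term joins 229222292292222922229 and 2292222922922.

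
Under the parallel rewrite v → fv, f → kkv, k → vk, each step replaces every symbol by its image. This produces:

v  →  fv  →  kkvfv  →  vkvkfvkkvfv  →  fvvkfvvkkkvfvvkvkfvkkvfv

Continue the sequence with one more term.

φ(fvvkfvvkkkvfvvkvkfvkkvfv) expands symbol-by-symbol to kkv fv fv vk kkv fv fv vk vk vk fv kkv fv fv vk fv vk kkv fv vk vk fv kkv fv; joining the 24 pieces gives the next term.

kkvfvfvvkkkvfvfvvkvkvkfvkkvfvfvvkfvvkkkvfvvkvkfvkkvfv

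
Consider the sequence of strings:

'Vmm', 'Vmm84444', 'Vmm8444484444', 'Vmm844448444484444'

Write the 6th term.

Vmm8444484444844448444484444

Each term is the previous one with 84444 appended.
From Vmm844448444484444, 2 further steps: Vmm844448444484444 → Vmm84444844448444484444 → (answer).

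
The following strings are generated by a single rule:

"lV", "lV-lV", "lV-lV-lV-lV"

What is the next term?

Every step duplicates the string with '-' between the halves.
Doubling lV-lV-lV-lV with '-' between the halves:

lV-lV-lV-lV-lV-lV-lV-lV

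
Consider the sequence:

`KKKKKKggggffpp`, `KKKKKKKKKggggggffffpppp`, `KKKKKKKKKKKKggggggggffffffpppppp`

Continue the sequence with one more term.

KKKKKKKKKKKKKKKggggggggggffffffffpppppppp

Each string has the form K^{3n} g^{2n} f^{2n-2} p^{2n-2}, where the shown terms are n = 2, 3, 4.
Setting n = 5 gives 15, 10, 8, 8 characters in each block.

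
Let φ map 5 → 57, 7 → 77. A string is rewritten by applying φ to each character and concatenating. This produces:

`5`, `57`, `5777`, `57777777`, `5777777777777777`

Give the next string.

Applying the rule to each of the 16 symbols of 5777777777777777 gives the pieces 57 77 77 77 77 77 77 77 77 77 77 77 77 77 77 77, which concatenate to the answer.

57777777777777777777777777777777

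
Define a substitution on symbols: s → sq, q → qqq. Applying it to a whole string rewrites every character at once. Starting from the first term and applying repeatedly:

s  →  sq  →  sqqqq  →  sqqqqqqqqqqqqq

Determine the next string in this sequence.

Rewriting the 14 symbols of sqqqqqqqqqqqqq one by one yields sq qqq qqq qqq qqq qqq qqq qqq qqq qqq qqq qqq qqq qqq; concatenated:

sqqqqqqqqqqqqqqqqqqqqqqqqqqqqqqqqqqqqqqqq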